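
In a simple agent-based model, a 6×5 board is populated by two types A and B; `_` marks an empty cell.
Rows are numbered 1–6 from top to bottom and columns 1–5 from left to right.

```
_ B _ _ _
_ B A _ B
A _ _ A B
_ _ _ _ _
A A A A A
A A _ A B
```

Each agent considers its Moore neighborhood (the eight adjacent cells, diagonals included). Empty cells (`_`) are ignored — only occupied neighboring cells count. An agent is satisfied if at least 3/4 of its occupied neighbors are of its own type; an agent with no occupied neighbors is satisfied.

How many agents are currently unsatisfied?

Row 1: (1,2)B 1/2 ✗
Row 2: (2,2)B 1/3 ✗ · (2,3)A 1/3 ✗ · (2,5)B 1/2 ✗
Row 3: (3,1)A 0/1 ✗ · (3,4)A 1/3 ✗ · (3,5)B 1/2 ✗
Row 5: (5,1)A 3/3 ✓ · (5,2)A 4/4 ✓ · (5,3)A 4/4 ✓ · (5,4)A 3/4 ✓ · (5,5)A 2/3 ✗
Row 6: (6,1)A 3/3 ✓ · (6,2)A 4/4 ✓ · (6,4)A 3/4 ✓ · (6,5)B 0/3 ✗
Unsatisfied: (1,2), (2,2), (2,3), (2,5), (3,1), (3,4), (3,5), (5,5), (6,5) — 9 in total.

9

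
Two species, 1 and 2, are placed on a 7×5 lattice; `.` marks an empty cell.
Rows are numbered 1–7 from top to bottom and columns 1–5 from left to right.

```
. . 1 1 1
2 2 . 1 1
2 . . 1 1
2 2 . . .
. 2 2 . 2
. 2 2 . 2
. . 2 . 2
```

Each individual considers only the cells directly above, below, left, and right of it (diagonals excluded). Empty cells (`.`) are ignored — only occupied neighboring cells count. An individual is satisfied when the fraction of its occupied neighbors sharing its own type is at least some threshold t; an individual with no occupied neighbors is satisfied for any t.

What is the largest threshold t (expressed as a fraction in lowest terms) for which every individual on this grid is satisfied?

1/1

(1,3)1 1/1
(1,4)1 3/3
(1,5)1 2/2
(2,1)2 2/2
(2,2)2 1/1
(2,4)1 3/3
(2,5)1 3/3
(3,1)2 2/2
(3,4)1 2/2
(3,5)1 2/2
(4,1)2 2/2
(4,2)2 2/2
(5,2)2 3/3
(5,3)2 2/2
(5,5)2 1/1
(6,2)2 2/2
(6,3)2 3/3
(6,5)2 2/2
(7,3)2 1/1
(7,5)2 1/1
The smallest same-type fraction is 1/1 at (1,3), which reduces to 1/1. Any threshold above that leaves this individual unsatisfied.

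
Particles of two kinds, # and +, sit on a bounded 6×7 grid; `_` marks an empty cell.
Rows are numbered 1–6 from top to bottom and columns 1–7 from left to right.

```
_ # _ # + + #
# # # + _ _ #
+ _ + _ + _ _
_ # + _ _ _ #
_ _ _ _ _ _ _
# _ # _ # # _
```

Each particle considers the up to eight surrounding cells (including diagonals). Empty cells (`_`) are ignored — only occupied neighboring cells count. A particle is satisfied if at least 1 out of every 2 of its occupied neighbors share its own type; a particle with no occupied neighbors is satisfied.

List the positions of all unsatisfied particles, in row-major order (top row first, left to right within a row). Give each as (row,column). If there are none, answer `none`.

Row 1: (1,2)# 3/3 ok · (1,4)# 1/3 unhappy · (1,5)+ 2/3 ok · (1,6)+ 1/3 unhappy · (1,7)# 1/2 ok
Row 2: (2,1)# 2/3 ok · (2,2)# 3/5 ok · (2,3)# 3/5 ok · (2,4)+ 3/5 ok · (2,7)# 1/2 ok
Row 3: (3,1)+ 0/3 unhappy · (3,3)+ 2/5 unhappy · (3,5)+ 1/1 ok
Row 4: (4,2)# 0/3 unhappy · (4,3)+ 1/2 ok · (4,7)# 0/0 ok
Row 6: (6,1)# 0/0 ok · (6,3)# 0/0 ok · (6,5)# 1/1 ok · (6,6)# 1/1 ok

(1,4), (1,6), (3,1), (3,3), (4,2)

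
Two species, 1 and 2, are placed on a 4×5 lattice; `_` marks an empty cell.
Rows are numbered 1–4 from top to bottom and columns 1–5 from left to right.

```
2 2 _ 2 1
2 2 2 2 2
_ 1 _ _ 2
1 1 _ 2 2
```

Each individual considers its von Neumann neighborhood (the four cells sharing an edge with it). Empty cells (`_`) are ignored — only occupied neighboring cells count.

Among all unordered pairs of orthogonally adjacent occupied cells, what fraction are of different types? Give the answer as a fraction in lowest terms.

Scan each occupied cell's neighbors to the right and below so each pair is counted once.
Row 1: 2(1,1)–2(1,2)= 2(1,1)–2(2,1)= 2(1,2)–2(2,2)= 2(1,4)–1(1,5)≠ 2(1,4)–2(2,4)= 1(1,5)–2(2,5)≠  → 2/6 unlike.
Row 2: 2(2,1)–2(2,2)= 2(2,2)–2(2,3)= 2(2,2)–1(3,2)≠ 2(2,3)–2(2,4)= 2(2,4)–2(2,5)= 2(2,5)–2(3,5)=  → 1/6 unlike.
Row 3: 1(3,2)–1(4,2)= 2(3,5)–2(4,5)=  → 0/2 unlike.
Row 4: 1(4,1)–1(4,2)= 2(4,4)–2(4,5)=  → 0/2 unlike.
Total adjacent occupied pairs: 16; unlike-type pairs: 3.
3/16 is already in lowest terms.

3/16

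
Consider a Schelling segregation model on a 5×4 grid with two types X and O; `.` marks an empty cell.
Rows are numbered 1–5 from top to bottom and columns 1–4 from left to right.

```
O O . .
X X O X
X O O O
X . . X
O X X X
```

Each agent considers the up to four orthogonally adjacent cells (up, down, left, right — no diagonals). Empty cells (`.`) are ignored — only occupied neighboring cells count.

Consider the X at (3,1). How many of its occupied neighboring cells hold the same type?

Occupied neighbors of (3,1): (2,1)=X, (4,1)=X, (3,2)=O.
Same type (X): 2 of 3.

2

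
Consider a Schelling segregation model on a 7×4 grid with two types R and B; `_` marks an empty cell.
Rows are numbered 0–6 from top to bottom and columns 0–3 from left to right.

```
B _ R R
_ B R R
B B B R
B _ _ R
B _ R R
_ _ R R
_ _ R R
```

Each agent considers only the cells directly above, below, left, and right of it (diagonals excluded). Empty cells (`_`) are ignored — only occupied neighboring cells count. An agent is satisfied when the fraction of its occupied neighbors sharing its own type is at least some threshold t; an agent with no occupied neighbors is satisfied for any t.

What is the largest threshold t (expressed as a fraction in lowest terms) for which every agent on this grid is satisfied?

1/3

(0,0)B — no occupied neighbors
(0,2)R 2/2
(0,3)R 2/2
(1,1)B 1/2
(1,2)R 2/4
(1,3)R 3/3
(2,0)B 2/2
(2,1)B 3/3
(2,2)B 1/3
(2,3)R 2/3
(3,0)B 2/2
(3,3)R 2/2
(4,0)B 1/1
(4,2)R 2/2
(4,3)R 3/3
(5,2)R 3/3
(5,3)R 3/3
(6,2)R 2/2
(6,3)R 2/2
The smallest same-type fraction is 1/3 at (2,2), which reduces to 1/3. Any threshold above that leaves this agent unsatisfied.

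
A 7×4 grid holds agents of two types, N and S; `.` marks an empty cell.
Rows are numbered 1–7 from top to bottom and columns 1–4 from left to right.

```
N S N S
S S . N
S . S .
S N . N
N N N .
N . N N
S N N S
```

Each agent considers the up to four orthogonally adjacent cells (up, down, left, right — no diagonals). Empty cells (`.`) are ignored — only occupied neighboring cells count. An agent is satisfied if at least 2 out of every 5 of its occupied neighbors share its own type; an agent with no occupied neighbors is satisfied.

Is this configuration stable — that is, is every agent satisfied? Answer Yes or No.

Row 1: (1,1)N 0/2 unhappy · (1,2)S 1/3 unhappy · (1,3)N 0/2 unhappy · (1,4)S 0/2 unhappy
Row 2: (2,1)S 2/3 ok · (2,2)S 2/2 ok · (2,4)N 0/1 unhappy
Row 3: (3,1)S 2/2 ok · (3,3)S 0/0 ok
Row 4: (4,1)S 1/3 unhappy · (4,2)N 1/2 ok · (4,4)N 0/0 ok
Row 5: (5,1)N 2/3 ok · (5,2)N 3/3 ok · (5,3)N 2/2 ok
Row 6: (6,1)N 1/2 ok · (6,3)N 3/3 ok · (6,4)N 1/2 ok
Row 7: (7,1)S 0/2 unhappy · (7,2)N 1/2 ok · (7,3)N 2/3 ok · (7,4)S 0/2 unhappy
For instance (1,1) has only 0/2 same-type neighbors, below 2/5.

No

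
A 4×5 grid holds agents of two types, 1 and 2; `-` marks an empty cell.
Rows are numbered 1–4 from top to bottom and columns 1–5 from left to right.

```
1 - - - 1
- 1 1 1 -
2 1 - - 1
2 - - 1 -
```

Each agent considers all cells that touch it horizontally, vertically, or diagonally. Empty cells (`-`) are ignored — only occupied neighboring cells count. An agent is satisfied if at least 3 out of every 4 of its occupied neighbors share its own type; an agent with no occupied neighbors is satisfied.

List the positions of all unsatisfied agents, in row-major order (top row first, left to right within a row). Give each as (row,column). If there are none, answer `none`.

Row 1: (1,1)1 1/1 ok · (1,5)1 1/1 ok
Row 2: (2,2)1 3/4 ok · (2,3)1 3/3 ok · (2,4)1 3/3 ok
Row 3: (3,1)2 1/3 unhappy · (3,2)1 2/4 unhappy · (3,5)1 2/2 ok
Row 4: (4,1)2 1/2 unhappy · (4,4)1 1/1 ok

(3,1), (3,2), (4,1)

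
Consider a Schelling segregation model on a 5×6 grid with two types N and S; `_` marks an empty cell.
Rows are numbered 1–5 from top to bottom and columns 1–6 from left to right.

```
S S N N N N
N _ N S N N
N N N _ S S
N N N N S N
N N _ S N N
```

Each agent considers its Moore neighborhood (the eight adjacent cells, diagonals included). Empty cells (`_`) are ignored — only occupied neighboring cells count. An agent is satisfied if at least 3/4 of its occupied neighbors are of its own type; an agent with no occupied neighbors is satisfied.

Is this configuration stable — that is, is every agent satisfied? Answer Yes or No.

Row 1: (1,1)S 1/2 unhappy · (1,2)S 1/4 unhappy · (1,3)N 2/4 unhappy · (1,4)N 4/5 ok · (1,5)N 4/5 ok · (1,6)N 3/3 ok
Row 2: (2,1)N 2/4 unhappy · (2,3)N 4/6 unhappy · (2,4)S 1/7 unhappy · (2,5)N 4/7 unhappy · (2,6)N 3/5 unhappy
Row 3: (3,1)N 4/4 ok · (3,2)N 7/7 ok · (3,3)N 5/6 ok · (3,5)S 3/7 unhappy · (3,6)S 2/5 unhappy
Row 4: (4,1)N 5/5 ok · (4,2)N 7/7 ok · (4,3)N 5/6 ok · (4,4)N 3/6 unhappy · (4,5)S 3/7 unhappy · (4,6)N 2/5 unhappy
Row 5: (5,1)N 3/3 ok · (5,2)N 4/4 ok · (5,4)S 1/4 unhappy · (5,5)N 3/5 unhappy · (5,6)N 2/3 unhappy
For instance (1,1) has only 1/2 same-type neighbors, below 3/4.

No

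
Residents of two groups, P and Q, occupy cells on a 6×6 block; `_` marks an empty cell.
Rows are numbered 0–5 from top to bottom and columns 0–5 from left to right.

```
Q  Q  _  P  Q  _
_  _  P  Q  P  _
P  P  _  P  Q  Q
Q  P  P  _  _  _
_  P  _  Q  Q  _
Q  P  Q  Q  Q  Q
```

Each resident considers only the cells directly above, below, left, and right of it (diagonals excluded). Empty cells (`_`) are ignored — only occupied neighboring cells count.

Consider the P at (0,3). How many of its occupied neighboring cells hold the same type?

Occupied neighbors of (0,3): (1,3)=Q, (0,4)=Q.
Same type (P): 0 of 2.

0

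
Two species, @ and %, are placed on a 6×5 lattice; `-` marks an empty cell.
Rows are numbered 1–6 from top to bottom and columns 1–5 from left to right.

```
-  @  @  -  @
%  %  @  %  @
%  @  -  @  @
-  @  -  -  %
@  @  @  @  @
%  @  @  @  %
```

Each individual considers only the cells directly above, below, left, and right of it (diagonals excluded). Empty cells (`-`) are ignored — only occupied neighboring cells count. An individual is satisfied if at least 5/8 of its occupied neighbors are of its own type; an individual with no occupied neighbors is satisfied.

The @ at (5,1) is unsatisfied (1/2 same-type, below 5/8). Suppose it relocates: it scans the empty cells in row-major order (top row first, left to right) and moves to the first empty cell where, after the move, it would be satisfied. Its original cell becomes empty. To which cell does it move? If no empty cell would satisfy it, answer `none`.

(1,4)

Vacating (5,1). Empty cells in order:
  (1,1): 1/2 same-type → still unsatisfied.
  (1,4): 2/3 same-type → satisfied — stop here.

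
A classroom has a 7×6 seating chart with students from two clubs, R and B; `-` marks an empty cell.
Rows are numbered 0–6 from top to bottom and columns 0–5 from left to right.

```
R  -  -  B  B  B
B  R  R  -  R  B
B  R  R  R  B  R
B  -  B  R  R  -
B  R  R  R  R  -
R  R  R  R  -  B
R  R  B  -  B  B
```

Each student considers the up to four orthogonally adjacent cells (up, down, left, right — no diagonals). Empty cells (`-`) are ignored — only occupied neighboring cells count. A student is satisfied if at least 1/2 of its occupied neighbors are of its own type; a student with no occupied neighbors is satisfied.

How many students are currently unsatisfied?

(0,0)R 0/1 ✗
(0,3)B 1/1 ✓
(0,4)B 2/3 ✓
(0,5)B 2/2 ✓
(1,0)B 1/3 ✗
(1,1)R 2/3 ✓
(1,2)R 2/2 ✓
(1,4)R 0/3 ✗
(1,5)B 1/3 ✗
(2,0)B 2/3 ✓
(2,1)R 2/3 ✓
(2,2)R 3/4 ✓
(2,3)R 2/3 ✓
(2,4)B 0/4 ✗
(2,5)R 0/2 ✗
(3,0)B 2/2 ✓
(3,2)B 0/3 ✗
(3,3)R 3/4 ✓
(3,4)R 2/3 ✓
(4,0)B 1/3 ✗
(4,1)R 2/3 ✓
(4,2)R 3/4 ✓
(4,3)R 4/4 ✓
(4,4)R 2/2 ✓
(5,0)R 2/3 ✓
(5,1)R 4/4 ✓
(5,2)R 3/4 ✓
(5,3)R 2/2 ✓
(5,5)B 1/1 ✓
(6,0)R 2/2 ✓
(6,1)R 2/3 ✓
(6,2)B 0/2 ✗
(6,4)B 1/1 ✓
(6,5)B 2/2 ✓
Unsatisfied: (0,0), (1,0), (1,4), (1,5), (2,4), (2,5), (3,2), (4,0), (6,2) — 9 in total.

9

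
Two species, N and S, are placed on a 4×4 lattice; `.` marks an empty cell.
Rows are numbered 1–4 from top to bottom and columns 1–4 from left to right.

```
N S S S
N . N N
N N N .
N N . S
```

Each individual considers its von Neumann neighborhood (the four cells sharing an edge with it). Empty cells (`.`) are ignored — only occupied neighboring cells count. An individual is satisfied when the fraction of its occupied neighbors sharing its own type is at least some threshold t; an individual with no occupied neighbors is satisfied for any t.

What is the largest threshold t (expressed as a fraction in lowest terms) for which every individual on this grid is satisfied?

Row 1: (1,1)N 1/2 · (1,2)S 1/2 · (1,3)S 2/3 · (1,4)S 1/2
Row 2: (2,1)N 2/2 · (2,3)N 2/3 · (2,4)N 1/2
Row 3: (3,1)N 3/3 · (3,2)N 3/3 · (3,3)N 2/2
Row 4: (4,1)N 2/2 · (4,2)N 2/2 · (4,4)S — no occupied neighbors
The smallest same-type fraction is 1/2 at (1,1), which reduces to 1/2. Any threshold above that leaves this individual unsatisfied.

1/2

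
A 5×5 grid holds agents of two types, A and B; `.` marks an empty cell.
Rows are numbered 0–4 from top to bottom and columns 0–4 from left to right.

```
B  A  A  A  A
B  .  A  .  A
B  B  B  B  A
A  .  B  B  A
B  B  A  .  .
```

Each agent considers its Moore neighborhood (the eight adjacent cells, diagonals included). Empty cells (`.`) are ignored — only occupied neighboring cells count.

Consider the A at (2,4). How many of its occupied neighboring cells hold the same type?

2

Occupied neighbors of (2,4): (1,4)=A, (2,3)=B, (3,3)=B, (3,4)=A.
Same type (A): 2 of 4.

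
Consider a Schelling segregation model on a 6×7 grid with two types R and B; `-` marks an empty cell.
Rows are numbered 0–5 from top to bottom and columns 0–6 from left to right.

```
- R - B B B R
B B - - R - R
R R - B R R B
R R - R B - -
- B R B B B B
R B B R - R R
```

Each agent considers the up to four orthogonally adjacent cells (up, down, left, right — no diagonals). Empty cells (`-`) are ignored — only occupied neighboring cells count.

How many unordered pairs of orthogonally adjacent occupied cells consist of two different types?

Scan each occupied cell's neighbors to the right and below so each pair is counted once.
From row 0: 3 unlike of 6 pairs (running 3/6).
From row 1: 3 unlike of 5 pairs (running 6/11).
From row 2: 4 unlike of 8 pairs (running 10/19).
From row 3: 3 unlike of 5 pairs (running 13/24).
From row 4: 6 unlike of 10 pairs (running 19/34).
From row 5: 2 unlike of 4 pairs (running 21/38).
Total adjacent occupied pairs: 38; unlike-type pairs: 21.

21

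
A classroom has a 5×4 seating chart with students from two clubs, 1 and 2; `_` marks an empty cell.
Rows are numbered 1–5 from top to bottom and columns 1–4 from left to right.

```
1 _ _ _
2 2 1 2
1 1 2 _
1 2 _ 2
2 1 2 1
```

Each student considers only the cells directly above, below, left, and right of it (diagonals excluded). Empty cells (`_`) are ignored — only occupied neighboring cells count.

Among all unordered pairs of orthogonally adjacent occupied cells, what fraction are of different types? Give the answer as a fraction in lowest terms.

5/6

Scan each occupied cell's neighbors to the right and below so each pair is counted once.
Row 1: 1(1,1)–2(2,1)≠  → 1/1 unlike.
Row 2: 2(2,1)–2(2,2)= 2(2,1)–1(3,1)≠ 2(2,2)–1(2,3)≠ 2(2,2)–1(3,2)≠ 1(2,3)–2(2,4)≠ 1(2,3)–2(3,3)≠  → 5/6 unlike.
Row 3: 1(3,1)–1(3,2)= 1(3,1)–1(4,1)= 1(3,2)–2(3,3)≠ 1(3,2)–2(4,2)≠  → 2/4 unlike.
Row 4: 1(4,1)–2(4,2)≠ 1(4,1)–2(5,1)≠ 2(4,2)–1(5,2)≠ 2(4,4)–1(5,4)≠  → 4/4 unlike.
Row 5: 2(5,1)–1(5,2)≠ 1(5,2)–2(5,3)≠ 2(5,3)–1(5,4)≠  → 3/3 unlike.
Total adjacent occupied pairs: 18; unlike-type pairs: 15.
15/18 reduces to 5/6.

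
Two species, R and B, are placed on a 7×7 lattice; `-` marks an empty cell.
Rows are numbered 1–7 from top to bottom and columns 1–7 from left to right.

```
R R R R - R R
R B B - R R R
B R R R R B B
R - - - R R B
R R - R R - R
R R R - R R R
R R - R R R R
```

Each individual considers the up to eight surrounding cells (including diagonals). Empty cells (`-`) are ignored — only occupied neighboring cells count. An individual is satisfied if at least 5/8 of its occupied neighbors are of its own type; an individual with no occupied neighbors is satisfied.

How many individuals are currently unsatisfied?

13

(1,1)R 2/3 ✓
(1,2)R 3/5 ✗
(1,3)R 2/4 ✗
(1,4)R 2/3 ✓
(1,6)R 4/4 ✓
(1,7)R 3/3 ✓
(2,1)R 3/5 ✗
(2,2)B 2/8 ✗
(2,3)B 1/7 ✗
(2,5)R 5/6 ✓
(2,6)R 5/7 ✓
(2,7)R 3/5 ✗
(3,1)B 1/4 ✗
(3,2)R 3/6 ✗
(3,3)R 2/4 ✗
(3,4)R 4/5 ✓
(3,5)R 5/6 ✓
(3,6)B 2/8 ✗
(3,7)B 2/5 ✗
(4,1)R 3/4 ✓
(4,5)R 5/6 ✓
(4,6)R 4/7 ✗
(4,7)B 2/4 ✗
(5,1)R 4/4 ✓
(5,2)R 5/5 ✓
(5,4)R 4/4 ✓
(5,5)R 5/5 ✓
(5,7)R 3/4 ✓
(6,1)R 5/5 ✓
(6,2)R 6/6 ✓
(6,3)R 5/5 ✓
(6,5)R 6/6 ✓
(6,6)R 7/7 ✓
(6,7)R 4/4 ✓
(7,1)R 3/3 ✓
(7,2)R 4/4 ✓
(7,4)R 3/3 ✓
(7,5)R 4/4 ✓
(7,6)R 5/5 ✓
(7,7)R 3/3 ✓
Unsatisfied: (1,2), (1,3), (2,1), (2,2), (2,3), (2,7), (3,1), (3,2), (3,3), (3,6), (3,7), (4,6), (4,7) — 13 in total.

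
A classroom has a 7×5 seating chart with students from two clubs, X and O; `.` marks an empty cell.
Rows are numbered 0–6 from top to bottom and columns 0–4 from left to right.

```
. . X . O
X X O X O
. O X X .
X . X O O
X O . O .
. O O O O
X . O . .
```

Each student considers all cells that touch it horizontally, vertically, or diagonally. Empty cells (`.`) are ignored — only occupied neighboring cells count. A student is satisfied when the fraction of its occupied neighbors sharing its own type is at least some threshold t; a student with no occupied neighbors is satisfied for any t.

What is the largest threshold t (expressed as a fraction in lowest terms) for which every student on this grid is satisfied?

(0,2)X 2/3
(0,4)O 1/2
(1,0)X 1/2
(1,1)X 3/5
(1,2)O 1/6
(1,3)X 3/6
(1,4)O 1/3
(2,1)O 1/6
(2,2)X 4/7
(2,3)X 3/7
(3,0)X 1/3
(3,2)X 2/6
(3,3)O 2/5
(3,4)O 2/3
(4,0)X 1/3
(4,1)O 2/5
(4,3)O 5/6
(5,1)O 3/5
(5,2)O 5/5
(5,3)O 4/4
(5,4)O 2/2
(6,0)X 0/1
(6,2)O 3/3
The smallest same-type fraction is 0/1 at (6,0), which reduces to 0/1. Any threshold above that leaves this student unsatisfied.

0/1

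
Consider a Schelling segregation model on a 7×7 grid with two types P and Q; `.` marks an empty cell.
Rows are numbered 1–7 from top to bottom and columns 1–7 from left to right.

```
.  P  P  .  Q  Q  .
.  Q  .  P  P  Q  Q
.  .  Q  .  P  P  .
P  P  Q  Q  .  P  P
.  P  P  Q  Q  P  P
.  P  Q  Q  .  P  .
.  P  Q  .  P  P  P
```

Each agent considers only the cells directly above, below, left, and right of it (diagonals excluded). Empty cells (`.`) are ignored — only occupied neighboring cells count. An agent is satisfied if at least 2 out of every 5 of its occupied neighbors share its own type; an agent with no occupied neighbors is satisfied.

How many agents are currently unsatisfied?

2

Row 1: (1,2)P 1/2 ok · (1,3)P 1/1 ok · (1,5)Q 1/2 ok · (1,6)Q 2/2 ok
Row 2: (2,2)Q 0/1 unhappy · (2,4)P 1/1 ok · (2,5)P 2/4 ok · (2,6)Q 2/4 ok · (2,7)Q 1/1 ok
Row 3: (3,3)Q 1/1 ok · (3,5)P 2/2 ok · (3,6)P 2/3 ok
Row 4: (4,1)P 1/1 ok · (4,2)P 2/3 ok · (4,3)Q 2/4 ok · (4,4)Q 2/2 ok · (4,6)P 3/3 ok · (4,7)P 2/2 ok
Row 5: (5,2)P 3/3 ok · (5,3)P 1/4 unhappy · (5,4)Q 3/4 ok · (5,5)Q 1/2 ok · (5,6)P 3/4 ok · (5,7)P 2/2 ok
Row 6: (6,2)P 2/3 ok · (6,3)Q 2/4 ok · (6,4)Q 2/2 ok · (6,6)P 2/2 ok
Row 7: (7,2)P 1/2 ok · (7,3)Q 1/2 ok · (7,5)P 1/1 ok · (7,6)P 3/3 ok · (7,7)P 1/1 ok
Unsatisfied: (2,2), (5,3) — 2 in total.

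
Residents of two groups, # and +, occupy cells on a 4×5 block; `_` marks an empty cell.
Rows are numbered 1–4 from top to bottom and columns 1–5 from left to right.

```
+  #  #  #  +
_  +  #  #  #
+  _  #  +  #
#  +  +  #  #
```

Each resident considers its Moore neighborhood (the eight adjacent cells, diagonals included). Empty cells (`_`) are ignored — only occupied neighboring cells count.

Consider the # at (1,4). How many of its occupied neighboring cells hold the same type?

4

Occupied neighbors of (1,4): (1,3)=#, (1,5)=+, (2,3)=#, (2,4)=#, (2,5)=#.
Same type (#): 4 of 5.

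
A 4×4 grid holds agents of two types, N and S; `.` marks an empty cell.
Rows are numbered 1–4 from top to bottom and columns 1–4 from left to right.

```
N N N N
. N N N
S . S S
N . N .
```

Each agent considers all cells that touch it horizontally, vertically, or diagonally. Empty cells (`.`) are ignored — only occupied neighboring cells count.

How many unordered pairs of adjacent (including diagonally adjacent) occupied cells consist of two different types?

9

Scan each occupied cell's neighbors to the right and below (and the two forward diagonals) so each pair is counted once.
From row 1: 0 unlike of 11 pairs (running 0/11).
From row 2: 6 unlike of 8 pairs (running 6/19).
From row 3: 3 unlike of 4 pairs (running 9/23).
Total adjacent occupied pairs: 23; unlike-type pairs: 9.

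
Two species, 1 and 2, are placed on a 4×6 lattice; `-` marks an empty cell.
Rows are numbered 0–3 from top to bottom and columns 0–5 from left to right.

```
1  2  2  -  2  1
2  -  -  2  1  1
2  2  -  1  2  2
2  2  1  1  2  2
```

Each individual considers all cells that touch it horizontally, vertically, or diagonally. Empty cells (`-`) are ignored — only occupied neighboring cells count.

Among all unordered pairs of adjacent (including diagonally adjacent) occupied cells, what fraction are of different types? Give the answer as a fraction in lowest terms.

17/43

Scan each occupied cell's neighbors to the right and below (and the two forward diagonals) so each pair is counted once.
From row 0: 5 unlike of 11 pairs (running 5/11).
From row 1: 6 unlike of 11 pairs (running 11/22).
From row 2: 4 unlike of 16 pairs (running 15/38).
From row 3: 2 unlike of 5 pairs (running 17/43).
Total adjacent occupied pairs: 43; unlike-type pairs: 17.
17/43 is already in lowest terms.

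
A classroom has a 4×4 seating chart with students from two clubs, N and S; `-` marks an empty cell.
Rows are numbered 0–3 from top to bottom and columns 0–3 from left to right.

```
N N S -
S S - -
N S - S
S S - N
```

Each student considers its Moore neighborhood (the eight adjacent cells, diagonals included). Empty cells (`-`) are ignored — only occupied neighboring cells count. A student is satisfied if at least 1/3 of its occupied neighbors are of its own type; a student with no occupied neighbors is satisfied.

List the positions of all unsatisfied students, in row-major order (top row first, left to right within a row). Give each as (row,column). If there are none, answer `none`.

Row 0: (0,0)N 1/3 ✓ · (0,1)N 1/4 ✗ · (0,2)S 1/2 ✓
Row 1: (1,0)S 2/5 ✓ · (1,1)S 3/6 ✓
Row 2: (2,0)N 0/5 ✗ · (2,1)S 4/5 ✓ · (2,3)S 0/1 ✗
Row 3: (3,0)S 2/3 ✓ · (3,1)S 2/3 ✓ · (3,3)N 0/1 ✗

(0,1), (2,0), (2,3), (3,3)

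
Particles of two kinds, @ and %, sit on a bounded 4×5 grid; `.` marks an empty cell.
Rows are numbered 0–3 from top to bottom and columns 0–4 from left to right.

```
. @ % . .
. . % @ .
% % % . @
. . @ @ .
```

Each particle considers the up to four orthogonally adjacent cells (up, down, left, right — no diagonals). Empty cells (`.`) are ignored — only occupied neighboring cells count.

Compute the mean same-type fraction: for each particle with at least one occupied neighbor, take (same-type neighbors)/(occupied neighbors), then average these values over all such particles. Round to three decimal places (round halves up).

0.593

Row 0: (0,1)@ 0/1 · (0,2)% 1/2
Row 1: (1,2)% 2/3 · (1,3)@ 0/1
Row 2: (2,0)% 1/1 · (2,1)% 2/2 · (2,2)% 2/3 · (2,4)@ — no occupied neighbors
Row 3: (3,2)@ 1/2 · (3,3)@ 1/1
Sum over 9 particles: 0/1 + 1/2 + 2/3 + 0/1 + 1/1 + 2/2 + 2/3 + 1/2 + 1/1 = 16/3; mean = 16/3 ÷ 9 = 16/27 = 0.592592… → 0.593.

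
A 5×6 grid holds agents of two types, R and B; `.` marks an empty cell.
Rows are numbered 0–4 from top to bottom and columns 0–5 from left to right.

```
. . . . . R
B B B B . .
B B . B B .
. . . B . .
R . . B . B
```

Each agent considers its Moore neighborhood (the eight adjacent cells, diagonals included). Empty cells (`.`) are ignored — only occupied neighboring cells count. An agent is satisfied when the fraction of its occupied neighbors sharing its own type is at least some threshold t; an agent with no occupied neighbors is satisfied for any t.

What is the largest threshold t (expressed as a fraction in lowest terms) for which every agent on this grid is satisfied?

1/1

(0,5)R — no occupied neighbors
(1,0)B 3/3
(1,1)B 4/4
(1,2)B 4/4
(1,3)B 3/3
(2,0)B 3/3
(2,1)B 4/4
(2,3)B 4/4
(2,4)B 3/3
(3,3)B 3/3
(4,0)R — no occupied neighbors
(4,3)B 1/1
(4,5)B — no occupied neighbors
The smallest same-type fraction is 3/3 at (1,0), which reduces to 1/1. Any threshold above that leaves this agent unsatisfied.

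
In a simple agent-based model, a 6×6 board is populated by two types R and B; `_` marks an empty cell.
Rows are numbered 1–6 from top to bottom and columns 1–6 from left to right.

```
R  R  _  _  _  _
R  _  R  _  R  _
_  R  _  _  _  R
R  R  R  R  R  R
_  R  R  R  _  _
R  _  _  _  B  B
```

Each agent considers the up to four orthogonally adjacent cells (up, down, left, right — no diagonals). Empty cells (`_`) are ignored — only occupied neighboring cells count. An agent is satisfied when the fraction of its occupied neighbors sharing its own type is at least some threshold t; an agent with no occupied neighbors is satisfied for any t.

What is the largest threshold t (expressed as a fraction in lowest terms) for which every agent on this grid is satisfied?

1/1

Row 1: (1,1)R 2/2 · (1,2)R 1/1
Row 2: (2,1)R 1/1 · (2,3)R — no occupied neighbors · (2,5)R — no occupied neighbors
Row 3: (3,2)R 1/1 · (3,6)R 1/1
Row 4: (4,1)R 1/1 · (4,2)R 4/4 · (4,3)R 3/3 · (4,4)R 3/3 · (4,5)R 2/2 · (4,6)R 2/2
Row 5: (5,2)R 2/2 · (5,3)R 3/3 · (5,4)R 2/2
Row 6: (6,1)R — no occupied neighbors · (6,5)B 1/1 · (6,6)B 1/1
The smallest same-type fraction is 2/2 at (1,1), which reduces to 1/1. Any threshold above that leaves this agent unsatisfied.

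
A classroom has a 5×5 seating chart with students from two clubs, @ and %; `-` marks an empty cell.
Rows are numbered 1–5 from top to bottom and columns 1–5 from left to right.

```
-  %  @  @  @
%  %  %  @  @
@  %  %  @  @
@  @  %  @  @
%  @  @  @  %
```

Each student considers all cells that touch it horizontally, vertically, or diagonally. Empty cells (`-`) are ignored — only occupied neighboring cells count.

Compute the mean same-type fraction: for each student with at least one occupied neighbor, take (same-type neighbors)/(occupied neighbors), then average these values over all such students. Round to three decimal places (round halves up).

(1,2)% 3/4
(1,3)@ 2/5
(1,4)@ 4/5
(1,5)@ 3/3
(2,1)% 3/4
(2,2)% 5/7
(2,3)% 4/8
(2,4)@ 6/8
(2,5)@ 5/5
(3,1)@ 2/5
(3,2)% 5/8
(3,3)% 4/8
(3,4)@ 5/8
(3,5)@ 5/5
(4,1)@ 3/5
(4,2)@ 4/8
(4,3)% 2/8
(4,4)@ 5/8
(4,5)@ 4/5
(5,1)% 0/3
(5,2)@ 3/5
(5,3)@ 4/5
(5,4)@ 3/5
(5,5)% 0/3
Sum over 24 students: 3/4 + 2/5 + 4/5 + 3/3 + 3/4 + 5/7 + 4/8 + 6/8 + 5/5 + 2/5 + 5/8 + 4/8 + 5/8 + 5/5 + 3/5 + 4/8 + 2/8 + 5/8 + 4/5 + 0/3 + 3/5 + 4/5 + 3/5 + 0/3 = 817/56; mean = 817/56 ÷ 24 = 817/1344 = 0.607886… → 0.608.

0.608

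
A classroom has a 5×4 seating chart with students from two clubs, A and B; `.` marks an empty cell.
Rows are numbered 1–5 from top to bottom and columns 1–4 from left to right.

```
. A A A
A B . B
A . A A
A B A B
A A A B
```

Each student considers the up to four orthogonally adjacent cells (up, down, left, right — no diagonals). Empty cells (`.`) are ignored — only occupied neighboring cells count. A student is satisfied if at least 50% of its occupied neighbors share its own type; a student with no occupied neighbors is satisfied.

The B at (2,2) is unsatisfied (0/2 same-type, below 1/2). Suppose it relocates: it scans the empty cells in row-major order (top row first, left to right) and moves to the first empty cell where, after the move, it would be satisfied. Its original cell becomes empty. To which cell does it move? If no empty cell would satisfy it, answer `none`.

none

Vacating (2,2). Empty cells in order:
  (1,1): 0/2 same-type → still unsatisfied.
  (2,3): 1/3 same-type → still unsatisfied.
  (3,2): 1/3 same-type → still unsatisfied.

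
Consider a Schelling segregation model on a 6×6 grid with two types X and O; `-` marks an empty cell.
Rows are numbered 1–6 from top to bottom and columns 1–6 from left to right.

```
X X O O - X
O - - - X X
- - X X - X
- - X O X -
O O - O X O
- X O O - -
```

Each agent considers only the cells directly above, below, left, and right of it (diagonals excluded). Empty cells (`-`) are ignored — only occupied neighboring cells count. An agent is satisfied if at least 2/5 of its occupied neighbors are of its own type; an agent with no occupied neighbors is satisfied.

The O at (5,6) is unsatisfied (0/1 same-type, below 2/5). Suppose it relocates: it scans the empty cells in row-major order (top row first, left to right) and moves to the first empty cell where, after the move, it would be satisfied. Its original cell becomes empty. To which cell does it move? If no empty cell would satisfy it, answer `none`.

(2,2)

Vacating (5,6). Empty cells in order:
  (1,5): 1/3 same-type → still unsatisfied.
  (2,2): 1/2 same-type → satisfied — stop here.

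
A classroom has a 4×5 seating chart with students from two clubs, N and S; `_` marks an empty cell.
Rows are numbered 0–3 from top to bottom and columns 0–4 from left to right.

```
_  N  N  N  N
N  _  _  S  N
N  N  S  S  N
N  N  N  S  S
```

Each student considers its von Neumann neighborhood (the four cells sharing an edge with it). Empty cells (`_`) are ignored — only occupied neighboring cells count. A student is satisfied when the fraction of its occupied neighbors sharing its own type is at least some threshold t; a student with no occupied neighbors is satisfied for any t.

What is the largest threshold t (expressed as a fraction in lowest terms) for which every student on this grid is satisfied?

Row 0: (0,1)N 1/1 · (0,2)N 2/2 · (0,3)N 2/3 · (0,4)N 2/2
Row 1: (1,0)N 1/1 · (1,3)S 1/3 · (1,4)N 2/3
Row 2: (2,0)N 3/3 · (2,1)N 2/3 · (2,2)S 1/3 · (2,3)S 3/4 · (2,4)N 1/3
Row 3: (3,0)N 2/2 · (3,1)N 3/3 · (3,2)N 1/3 · (3,3)S 2/3 · (3,4)S 1/2
The smallest same-type fraction is 1/3 at (1,3), which reduces to 1/3. Any threshold above that leaves this student unsatisfied.

1/3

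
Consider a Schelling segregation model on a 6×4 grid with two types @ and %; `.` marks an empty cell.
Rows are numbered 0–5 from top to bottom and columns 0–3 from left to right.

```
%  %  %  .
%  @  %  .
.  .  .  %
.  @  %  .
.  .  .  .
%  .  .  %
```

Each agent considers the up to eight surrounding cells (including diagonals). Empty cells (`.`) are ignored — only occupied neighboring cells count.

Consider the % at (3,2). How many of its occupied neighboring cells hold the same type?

Occupied neighbors of (3,2): (2,3)=%, (3,1)=@.
Same type (%): 1 of 2.

1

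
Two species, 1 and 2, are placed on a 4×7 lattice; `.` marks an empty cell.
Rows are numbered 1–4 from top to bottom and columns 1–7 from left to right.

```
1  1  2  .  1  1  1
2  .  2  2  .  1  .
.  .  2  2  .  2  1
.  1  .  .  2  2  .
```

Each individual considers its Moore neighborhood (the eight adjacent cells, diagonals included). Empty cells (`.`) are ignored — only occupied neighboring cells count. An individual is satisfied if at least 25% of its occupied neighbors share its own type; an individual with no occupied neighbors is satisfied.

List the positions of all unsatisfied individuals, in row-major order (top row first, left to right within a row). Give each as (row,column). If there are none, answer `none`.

(2,1), (4,2)

(1,1)1 1/2 satisfied
(1,2)1 1/4 satisfied
(1,3)2 2/3 satisfied
(1,5)1 2/3 satisfied
(1,6)1 3/3 satisfied
(1,7)1 2/2 satisfied
(2,1)2 0/2 not
(2,3)2 4/5 satisfied
(2,4)2 4/5 satisfied
(2,6)1 4/5 satisfied
(3,3)2 3/4 satisfied
(3,4)2 4/4 satisfied
(3,6)2 2/4 satisfied
(3,7)1 1/3 satisfied
(4,2)1 0/1 not
(4,5)2 3/3 satisfied
(4,6)2 2/3 satisfied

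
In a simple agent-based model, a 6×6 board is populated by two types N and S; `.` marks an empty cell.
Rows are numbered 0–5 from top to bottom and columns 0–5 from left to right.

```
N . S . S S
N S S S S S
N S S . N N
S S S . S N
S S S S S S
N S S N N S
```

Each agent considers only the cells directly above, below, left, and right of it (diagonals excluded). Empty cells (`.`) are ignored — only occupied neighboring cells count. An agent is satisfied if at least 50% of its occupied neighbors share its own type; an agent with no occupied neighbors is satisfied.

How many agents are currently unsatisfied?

7

Row 0: (0,0)N 1/1 ok · (0,2)S 1/1 ok · (0,4)S 2/2 ok · (0,5)S 2/2 ok
Row 1: (1,0)N 2/3 ok · (1,1)S 2/3 ok · (1,2)S 4/4 ok · (1,3)S 2/2 ok · (1,4)S 3/4 ok · (1,5)S 2/3 ok
Row 2: (2,0)N 1/3 unhappy · (2,1)S 3/4 ok · (2,2)S 3/3 ok · (2,4)N 1/3 unhappy · (2,5)N 2/3 ok
Row 3: (3,0)S 2/3 ok · (3,1)S 4/4 ok · (3,2)S 3/3 ok · (3,4)S 1/3 unhappy · (3,5)N 1/3 unhappy
Row 4: (4,0)S 2/3 ok · (4,1)S 4/4 ok · (4,2)S 4/4 ok · (4,3)S 2/3 ok · (4,4)S 3/4 ok · (4,5)S 2/3 ok
Row 5: (5,0)N 0/2 unhappy · (5,1)S 2/3 ok · (5,2)S 2/3 ok · (5,3)N 1/3 unhappy · (5,4)N 1/3 unhappy · (5,5)S 1/2 ok
Unsatisfied: (2,0), (2,4), (3,4), (3,5), (5,0), (5,3), (5,4) — 7 in total.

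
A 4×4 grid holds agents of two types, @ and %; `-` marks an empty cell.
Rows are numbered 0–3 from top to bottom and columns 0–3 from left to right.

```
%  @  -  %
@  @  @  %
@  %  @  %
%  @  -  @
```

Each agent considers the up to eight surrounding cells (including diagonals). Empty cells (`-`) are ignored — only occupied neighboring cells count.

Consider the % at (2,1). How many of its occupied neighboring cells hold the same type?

Occupied neighbors of (2,1): (1,0)=@, (1,1)=@, (1,2)=@, (2,0)=@, (2,2)=@, (3,0)=%, (3,1)=@.
Same type (%): 1 of 7.

1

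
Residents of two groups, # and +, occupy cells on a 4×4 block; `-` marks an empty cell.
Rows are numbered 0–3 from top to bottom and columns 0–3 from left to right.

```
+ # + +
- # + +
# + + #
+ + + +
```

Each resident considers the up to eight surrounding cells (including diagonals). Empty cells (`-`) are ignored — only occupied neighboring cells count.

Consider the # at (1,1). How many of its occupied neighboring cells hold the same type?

2

Occupied neighbors of (1,1): (0,0)=+, (0,1)=#, (0,2)=+, (1,2)=+, (2,0)=#, (2,1)=+, (2,2)=+.
Same type (#): 2 of 7.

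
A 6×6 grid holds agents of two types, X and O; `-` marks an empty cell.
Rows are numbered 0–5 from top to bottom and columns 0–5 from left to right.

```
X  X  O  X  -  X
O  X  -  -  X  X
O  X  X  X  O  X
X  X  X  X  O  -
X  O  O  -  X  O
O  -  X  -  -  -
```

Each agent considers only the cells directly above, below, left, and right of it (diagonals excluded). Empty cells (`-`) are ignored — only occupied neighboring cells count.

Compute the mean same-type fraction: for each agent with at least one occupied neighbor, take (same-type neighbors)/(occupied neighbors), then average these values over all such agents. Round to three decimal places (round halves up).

0.457

(0,0)X 1/2
(0,1)X 2/3
(0,2)O 0/2
(0,3)X 0/1
(0,5)X 1/1
(1,0)O 1/3
(1,1)X 2/3
(1,4)X 1/2
(1,5)X 3/3
(2,0)O 1/3
(2,1)X 3/4
(2,2)X 3/3
(2,3)X 2/3
(2,4)O 1/4
(2,5)X 1/2
(3,0)X 2/3
(3,1)X 3/4
(3,2)X 3/4
(3,3)X 2/3
(3,4)O 1/3
(4,0)X 1/3
(4,1)O 1/3
(4,2)O 1/3
(4,4)X 0/2
(4,5)O 0/1
(5,0)O 0/1
(5,2)X 0/1
Sum over 27 agents: 1/2 + 2/3 + 0/2 + 0/1 + 1/1 + 1/3 + 2/3 + 1/2 + 3/3 + 1/3 + 3/4 + 3/3 + 2/3 + 1/4 + 1/2 + 2/3 + 3/4 + 3/4 + 2/3 + 1/3 + 1/3 + 1/3 + 1/3 + 0/2 + 0/1 + 0/1 + 0/1 = 37/3; mean = 37/3 ÷ 27 = 37/81 = 0.456790… → 0.457.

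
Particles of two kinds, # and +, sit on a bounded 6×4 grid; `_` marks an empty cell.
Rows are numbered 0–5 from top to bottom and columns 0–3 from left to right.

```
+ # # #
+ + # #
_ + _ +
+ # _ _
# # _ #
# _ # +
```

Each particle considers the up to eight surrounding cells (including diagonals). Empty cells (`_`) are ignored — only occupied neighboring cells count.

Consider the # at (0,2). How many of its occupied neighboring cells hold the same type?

Occupied neighbors of (0,2): (0,1)=#, (0,3)=#, (1,1)=+, (1,2)=#, (1,3)=#.
Same type (#): 4 of 5.

4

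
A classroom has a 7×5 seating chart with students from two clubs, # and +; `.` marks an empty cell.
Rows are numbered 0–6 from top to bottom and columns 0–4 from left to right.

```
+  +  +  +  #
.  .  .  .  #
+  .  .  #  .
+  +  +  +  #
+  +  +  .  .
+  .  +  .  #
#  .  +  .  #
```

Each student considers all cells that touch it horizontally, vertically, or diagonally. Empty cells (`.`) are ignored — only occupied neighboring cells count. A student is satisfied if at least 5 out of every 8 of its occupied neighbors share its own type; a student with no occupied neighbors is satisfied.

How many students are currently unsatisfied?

6

Row 0: (0,0)+ 1/1 ok · (0,1)+ 2/2 ok · (0,2)+ 2/2 ok · (0,3)+ 1/3 unhappy · (0,4)# 1/2 unhappy
Row 1: (1,4)# 2/3 ok
Row 2: (2,0)+ 2/2 ok · (2,3)# 2/4 unhappy
Row 3: (3,0)+ 4/4 ok · (3,1)+ 6/6 ok · (3,2)+ 4/5 ok · (3,3)+ 2/4 unhappy · (3,4)# 1/2 unhappy
Row 4: (4,0)+ 4/4 ok · (4,1)+ 7/7 ok · (4,2)+ 5/5 ok
Row 5: (5,0)+ 2/3 ok · (5,2)+ 3/3 ok · (5,4)# 1/1 ok
Row 6: (6,0)# 0/1 unhappy · (6,2)+ 1/1 ok · (6,4)# 1/1 ok
Unsatisfied: (0,3), (0,4), (2,3), (3,3), (3,4), (6,0) — 6 in total.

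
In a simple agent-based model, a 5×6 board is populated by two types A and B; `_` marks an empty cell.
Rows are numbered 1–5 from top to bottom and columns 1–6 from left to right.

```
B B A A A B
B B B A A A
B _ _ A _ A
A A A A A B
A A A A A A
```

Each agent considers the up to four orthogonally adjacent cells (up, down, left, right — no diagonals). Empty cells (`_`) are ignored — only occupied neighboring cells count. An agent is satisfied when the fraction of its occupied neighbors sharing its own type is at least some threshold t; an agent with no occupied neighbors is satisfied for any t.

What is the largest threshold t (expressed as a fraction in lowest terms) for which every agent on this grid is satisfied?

0/1

Row 1: (1,1)B 2/2 · (1,2)B 2/3 · (1,3)A 1/3 · (1,4)A 3/3 · (1,5)A 2/3 · (1,6)B 0/2
Row 2: (2,1)B 3/3 · (2,2)B 3/3 · (2,3)B 1/3 · (2,4)A 3/4 · (2,5)A 3/3 · (2,6)A 2/3
Row 3: (3,1)B 1/2 · (3,4)A 2/2 · (3,6)A 1/2
Row 4: (4,1)A 2/3 · (4,2)A 3/3 · (4,3)A 3/3 · (4,4)A 4/4 · (4,5)A 2/3 · (4,6)B 0/3
Row 5: (5,1)A 2/2 · (5,2)A 3/3 · (5,3)A 3/3 · (5,4)A 3/3 · (5,5)A 3/3 · (5,6)A 1/2
The smallest same-type fraction is 0/2 at (1,6), which reduces to 0/1. Any threshold above that leaves this agent unsatisfied.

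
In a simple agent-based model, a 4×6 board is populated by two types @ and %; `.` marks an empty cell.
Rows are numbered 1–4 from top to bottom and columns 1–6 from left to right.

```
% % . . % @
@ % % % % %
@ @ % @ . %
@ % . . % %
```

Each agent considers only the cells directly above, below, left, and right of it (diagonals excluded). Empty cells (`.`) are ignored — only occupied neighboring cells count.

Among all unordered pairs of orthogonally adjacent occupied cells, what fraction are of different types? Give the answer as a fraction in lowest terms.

5/12

Scan each occupied cell's neighbors to the right and below so each pair is counted once.
From row 1: 3 unlike of 6 pairs (running 3/6).
From row 2: 3 unlike of 10 pairs (running 6/16).
From row 3: 3 unlike of 6 pairs (running 9/22).
From row 4: 1 unlike of 2 pairs (running 10/24).
Total adjacent occupied pairs: 24; unlike-type pairs: 10.
10/24 reduces to 5/12.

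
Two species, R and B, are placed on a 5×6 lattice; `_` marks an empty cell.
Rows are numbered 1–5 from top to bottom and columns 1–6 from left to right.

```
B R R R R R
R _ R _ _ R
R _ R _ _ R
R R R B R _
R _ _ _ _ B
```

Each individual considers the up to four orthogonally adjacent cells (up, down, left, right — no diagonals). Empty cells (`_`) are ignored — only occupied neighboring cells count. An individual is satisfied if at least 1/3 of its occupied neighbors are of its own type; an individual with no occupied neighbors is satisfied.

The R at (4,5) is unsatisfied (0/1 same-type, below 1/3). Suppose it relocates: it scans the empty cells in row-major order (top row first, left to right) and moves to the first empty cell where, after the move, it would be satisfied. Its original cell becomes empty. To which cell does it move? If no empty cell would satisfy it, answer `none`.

(2,2)

Vacating (4,5). Empty cells in order:
  (2,2): 3/3 same-type → satisfied — stop here.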